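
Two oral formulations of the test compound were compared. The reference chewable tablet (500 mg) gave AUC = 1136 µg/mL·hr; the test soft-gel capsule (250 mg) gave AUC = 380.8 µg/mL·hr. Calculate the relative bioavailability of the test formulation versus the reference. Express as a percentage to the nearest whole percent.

F_rel = 67%

F_rel = (AUC_test/D_test) / (AUC_ref/D_ref)
      = (380.8/250) / (1136/500)
      = 1.5232 / 2.272 = 0.6704 = 67.04%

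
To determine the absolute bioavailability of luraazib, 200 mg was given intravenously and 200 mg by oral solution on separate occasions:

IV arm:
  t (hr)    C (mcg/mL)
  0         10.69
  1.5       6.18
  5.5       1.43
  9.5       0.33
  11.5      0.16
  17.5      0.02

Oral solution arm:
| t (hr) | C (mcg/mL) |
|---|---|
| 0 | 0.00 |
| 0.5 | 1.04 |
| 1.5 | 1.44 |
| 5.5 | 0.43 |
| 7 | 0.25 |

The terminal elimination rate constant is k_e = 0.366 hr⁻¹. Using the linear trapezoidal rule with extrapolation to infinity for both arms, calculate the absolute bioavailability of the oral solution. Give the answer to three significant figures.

Trapezoidal AUC_0→17.5 (IV):
  [0→1.5]: (10.69+6.18)/2 × 1.5 = 12.6525
  [1.5→5.5]: (6.18+1.43)/2 × 4 = 15.22
  [5.5→9.5]: (1.43+0.33)/2 × 4 = 3.52
  [9.5→11.5]: (0.33+0.16)/2 × 2 = 0.49
  [11.5→17.5]: (0.16+0.02)/2 × 6 = 0.54
  Sum = 32.4225 mcg/mL·hr
IV tail: 0.02/0.366 = 0.055; AUC_iv,0→∞ = 32.4225 + 0.055 = 32.4775 mcg/mL·hr
Trapezoidal AUC_0→7 (oral solution):
  [0→0.5]: (0.00+1.04)/2 × 0.5 = 0.26
  [0.5→1.5]: (1.04+1.44)/2 × 1 = 1.24
  [1.5→5.5]: (1.44+0.43)/2 × 4 = 3.74
  [5.5→7]: (0.43+0.25)/2 × 1.5 = 0.51
  Sum = 5.75 mcg/mL·hr
oral solution tail: 0.25/0.366 = 0.683; AUC_ev,0→∞ = 5.75 + 0.683 = 6.433 mcg/mL·hr
F = (AUC_ev/D_ev)/(AUC_iv/D_iv) = (6.433/200)/(32.4775/200) = 0.032165/0.1623875 = 0.1981

F = 0.198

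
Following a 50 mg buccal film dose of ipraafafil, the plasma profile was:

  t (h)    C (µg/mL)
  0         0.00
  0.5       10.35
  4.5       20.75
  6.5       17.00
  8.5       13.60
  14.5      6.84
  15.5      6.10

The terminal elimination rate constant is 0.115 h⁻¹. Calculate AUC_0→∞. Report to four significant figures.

Trapezoidal AUC_0→15.5:
  [0→0.5]: (0.00+10.35)/2 × 0.5 = 2.5875
  [0.5→4.5]: (10.35+20.75)/2 × 4 = 62.2
  [4.5→6.5]: (20.75+17.00)/2 × 2 = 37.75
  [6.5→8.5]: (17.00+13.60)/2 × 2 = 30.6
  [8.5→14.5]: (13.60+6.84)/2 × 6 = 61.32
  [14.5→15.5]: (6.84+6.10)/2 × 1 = 6.47
  Sum = 200.9275 µg/mL·h
Extrapolated tail: C_last / k_e = 6.10 / 0.115 = 53.043
AUC_0→∞ = 200.9275 + 53.043 = 253.9705 µg/mL·h

AUC = 254.0 µg/mL·h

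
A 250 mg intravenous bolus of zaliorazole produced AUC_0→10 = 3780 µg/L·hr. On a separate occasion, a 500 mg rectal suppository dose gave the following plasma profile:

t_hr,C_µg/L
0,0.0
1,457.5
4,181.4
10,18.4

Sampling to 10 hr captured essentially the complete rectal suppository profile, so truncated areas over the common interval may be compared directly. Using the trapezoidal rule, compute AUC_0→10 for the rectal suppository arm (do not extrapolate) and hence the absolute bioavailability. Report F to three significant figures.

F = 0.236

Trapezoidal AUC_0→10 (rectal suppository):
  [0→1]: (0.0+457.5)/2 × 1 = 228.75
  [1→4]: (457.5+181.4)/2 × 3 = 958.35
  [4→10]: (181.4+18.4)/2 × 6 = 599.4
  Sum = 1786.5 µg/L·hr
F = (AUC_ev/D_ev)/(AUC_iv/D_iv) = (1786.5/500)/(3780/250) = 3.573/15.12 = 0.2363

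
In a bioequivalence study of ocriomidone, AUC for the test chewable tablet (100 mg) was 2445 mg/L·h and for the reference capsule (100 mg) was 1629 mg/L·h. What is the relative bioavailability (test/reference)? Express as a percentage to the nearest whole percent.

F_rel = (AUC_test/D_test) / (AUC_ref/D_ref)
      = (2445/100) / (1629/100)
      = 24.45 / 16.29 = 1.5009 = 150.09%

F_rel = 150%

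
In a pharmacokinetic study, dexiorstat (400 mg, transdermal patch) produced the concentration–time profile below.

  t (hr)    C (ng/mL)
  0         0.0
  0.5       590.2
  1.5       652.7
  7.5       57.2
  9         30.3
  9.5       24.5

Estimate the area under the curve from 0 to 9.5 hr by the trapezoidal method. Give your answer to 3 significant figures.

Trapezoidal AUC_0→9.5:
  [0→0.5]: (0.0+590.2)/2 × 0.5 = 147.55
  [0.5→1.5]: (590.2+652.7)/2 × 1 = 621.45
  [1.5→7.5]: (652.7+57.2)/2 × 6 = 2129.7
  [7.5→9]: (57.2+30.3)/2 × 1.5 = 65.625
  [9→9.5]: (30.3+24.5)/2 × 0.5 = 13.7
  Sum = 2978.025 ng/mL·hr

AUC = 2980 ng/mL·hr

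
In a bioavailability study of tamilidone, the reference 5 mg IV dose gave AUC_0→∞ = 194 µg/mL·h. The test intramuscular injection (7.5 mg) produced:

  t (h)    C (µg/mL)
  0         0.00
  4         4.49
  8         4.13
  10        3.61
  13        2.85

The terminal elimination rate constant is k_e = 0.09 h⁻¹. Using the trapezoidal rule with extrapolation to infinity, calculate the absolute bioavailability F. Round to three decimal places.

Trapezoidal AUC_0→13 (intramuscular injection):
  [0→4]: (0.00+4.49)/2 × 4 = 8.98
  [4→8]: (4.49+4.13)/2 × 4 = 17.24
  [8→10]: (4.13+3.61)/2 × 2 = 7.74
  [10→13]: (3.61+2.85)/2 × 3 = 9.69
  Sum = 43.65 µg/mL·h
Tail: C_last/k_e = 2.85/0.09 = 31.667
AUC_0→∞ (intramuscular injection) = 43.65 + 31.667 = 75.317 µg/mL·h
F = (AUC_ev/D_ev)/(AUC_iv/D_iv) = (75.317/7.5)/(194/5) = 10.0423/38.8 = 0.2588

F = 0.259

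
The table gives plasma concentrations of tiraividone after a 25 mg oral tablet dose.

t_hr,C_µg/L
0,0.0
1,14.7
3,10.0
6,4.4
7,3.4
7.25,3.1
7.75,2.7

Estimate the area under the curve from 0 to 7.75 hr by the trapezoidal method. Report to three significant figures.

Trapezoidal AUC_0→7.75:
  [0→1]: (0.0+14.7)/2 × 1 = 7.35
  [1→3]: (14.7+10.0)/2 × 2 = 24.7
  [3→6]: (10.0+4.4)/2 × 3 = 21.6
  [6→7]: (4.4+3.4)/2 × 1 = 3.9
  [7→7.25]: (3.4+3.1)/2 × 0.25 = 0.8125
  [7.25→7.75]: (3.1+2.7)/2 × 0.5 = 1.45
  Sum = 59.8125 µg/L·hr

AUC = 59.8 µg/L·hr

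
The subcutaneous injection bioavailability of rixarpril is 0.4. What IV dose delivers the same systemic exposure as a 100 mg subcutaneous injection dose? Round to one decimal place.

D_iv = 40.0 mg

Systemic exposure from an extravascular dose = F × D_ev, so the equivalent IV dose is F × D_ev.
D_iv = F × D_ev = 0.4 × 100 = 40 mg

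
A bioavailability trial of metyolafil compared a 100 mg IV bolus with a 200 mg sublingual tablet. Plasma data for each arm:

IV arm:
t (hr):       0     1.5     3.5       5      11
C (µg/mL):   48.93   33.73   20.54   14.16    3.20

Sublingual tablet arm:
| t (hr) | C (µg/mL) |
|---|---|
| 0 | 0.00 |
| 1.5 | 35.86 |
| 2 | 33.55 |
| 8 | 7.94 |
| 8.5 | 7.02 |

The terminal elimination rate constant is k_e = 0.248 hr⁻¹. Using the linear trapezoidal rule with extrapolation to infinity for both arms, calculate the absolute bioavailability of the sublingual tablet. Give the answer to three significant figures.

Trapezoidal AUC_0→11 (IV):
  [0→1.5]: (48.93+33.73)/2 × 1.5 = 61.995
  [1.5→3.5]: (33.73+20.54)/2 × 2 = 54.27
  [3.5→5]: (20.54+14.16)/2 × 1.5 = 26.025
  [5→11]: (14.16+3.20)/2 × 6 = 52.08
  Sum = 194.37 µg/mL·hr
IV tail: 3.20/0.248 = 12.903; AUC_iv,0→∞ = 194.37 + 12.903 = 207.273 µg/mL·hr
Trapezoidal AUC_0→8.5 (sublingual tablet):
  [0→1.5]: (0.00+35.86)/2 × 1.5 = 26.895
  [1.5→2]: (35.86+33.55)/2 × 0.5 = 17.3525
  [2→8]: (33.55+7.94)/2 × 6 = 124.47
  [8→8.5]: (7.94+7.02)/2 × 0.5 = 3.74
  Sum = 172.4575 µg/mL·hr
sublingual tablet tail: 7.02/0.248 = 28.306; AUC_ev,0→∞ = 172.4575 + 28.306 = 200.7635 µg/mL·hr
F = (AUC_ev/D_ev)/(AUC_iv/D_iv) = (200.7635/200)/(207.273/100) = 1.0038175/2.07273 = 0.4843

F = 0.484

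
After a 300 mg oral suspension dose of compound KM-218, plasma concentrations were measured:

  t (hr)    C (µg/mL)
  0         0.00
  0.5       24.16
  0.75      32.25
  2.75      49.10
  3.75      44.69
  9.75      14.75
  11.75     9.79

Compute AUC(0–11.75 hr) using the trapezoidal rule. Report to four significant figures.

AUC = 344.2 µg/mL·hr

Trapezoidal AUC_0→11.75:
  [0→0.5]: (0.00+24.16)/2 × 0.5 = 6.04
  [0.5→0.75]: (24.16+32.25)/2 × 0.25 = 7.05125
  [0.75→2.75]: (32.25+49.10)/2 × 2 = 81.35
  [2.75→3.75]: (49.10+44.69)/2 × 1 = 46.895
  [3.75→9.75]: (44.69+14.75)/2 × 6 = 178.32
  [9.75→11.75]: (14.75+9.79)/2 × 2 = 24.54
  Sum = 344.19625 µg/mL·hr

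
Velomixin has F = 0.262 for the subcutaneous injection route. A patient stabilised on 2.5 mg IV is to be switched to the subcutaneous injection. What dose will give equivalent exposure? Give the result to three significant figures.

D_subcutaneous = 9.54 mg

For equal systemic exposure: F × D_ev = D_iv
D_ev = D_iv / F = 2.5 / 0.262 = 9.54198 mg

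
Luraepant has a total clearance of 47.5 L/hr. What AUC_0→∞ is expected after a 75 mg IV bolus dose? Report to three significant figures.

AUC = 1.58 mg/L·hr

AUC_0→∞ = Dose_iv / CL
        = 75 / 47.5 = 1.57895 mg/L·hr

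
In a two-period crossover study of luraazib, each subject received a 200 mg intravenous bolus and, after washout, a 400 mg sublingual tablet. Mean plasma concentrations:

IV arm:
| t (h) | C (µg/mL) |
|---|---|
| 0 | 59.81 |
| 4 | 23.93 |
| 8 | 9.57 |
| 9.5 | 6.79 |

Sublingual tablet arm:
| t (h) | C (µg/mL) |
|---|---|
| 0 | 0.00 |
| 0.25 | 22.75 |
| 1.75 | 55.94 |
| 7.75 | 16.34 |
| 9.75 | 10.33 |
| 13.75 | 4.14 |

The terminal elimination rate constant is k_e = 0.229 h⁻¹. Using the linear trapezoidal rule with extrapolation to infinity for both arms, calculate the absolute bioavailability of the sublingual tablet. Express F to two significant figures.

Trapezoidal AUC_0→9.5 (IV):
  [0→4]: (59.81+23.93)/2 × 4 = 167.48
  [4→8]: (23.93+9.57)/2 × 4 = 67.0
  [8→9.5]: (9.57+6.79)/2 × 1.5 = 12.27
  Sum = 246.75 µg/mL·h
IV tail: 6.79/0.229 = 29.651; AUC_iv,0→∞ = 246.75 + 29.651 = 276.401 µg/mL·h
Trapezoidal AUC_0→13.75 (sublingual tablet):
  [0→0.25]: (0.00+22.75)/2 × 0.25 = 2.84375
  [0.25→1.75]: (22.75+55.94)/2 × 1.5 = 59.0175
  [1.75→7.75]: (55.94+16.34)/2 × 6 = 216.84
  [7.75→9.75]: (16.34+10.33)/2 × 2 = 26.67
  [9.75→13.75]: (10.33+4.14)/2 × 4 = 28.94
  Sum = 334.31125 µg/mL·h
sublingual tablet tail: 4.14/0.229 = 18.079; AUC_ev,0→∞ = 334.31125 + 18.079 = 352.39025 µg/mL·h
F = (AUC_ev/D_ev)/(AUC_iv/D_iv) = (352.39025/400)/(276.401/200) = 0.880976/1.382005 = 0.6375

F = 0.64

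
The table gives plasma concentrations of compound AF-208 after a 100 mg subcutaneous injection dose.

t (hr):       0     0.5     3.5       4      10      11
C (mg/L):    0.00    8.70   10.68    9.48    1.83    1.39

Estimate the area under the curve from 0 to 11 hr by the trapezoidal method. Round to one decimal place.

Trapezoidal AUC_0→11:
  [0→0.5]: (0.00+8.70)/2 × 0.5 = 2.175
  [0.5→3.5]: (8.70+10.68)/2 × 3 = 29.07
  [3.5→4]: (10.68+9.48)/2 × 0.5 = 5.04
  [4→10]: (9.48+1.83)/2 × 6 = 33.93
  [10→11]: (1.83+1.39)/2 × 1 = 1.61
  Sum = 71.825 mg/L·hr

AUC = 71.8 mg/L·hr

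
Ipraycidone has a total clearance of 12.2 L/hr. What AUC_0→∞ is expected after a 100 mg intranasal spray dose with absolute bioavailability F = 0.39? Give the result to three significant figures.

AUC = 3.20 mg/L·hr

AUC_0→∞ = F × Dose / CL
        = 0.39 × 100 / 12.2 = 3.19672 mg/L·hr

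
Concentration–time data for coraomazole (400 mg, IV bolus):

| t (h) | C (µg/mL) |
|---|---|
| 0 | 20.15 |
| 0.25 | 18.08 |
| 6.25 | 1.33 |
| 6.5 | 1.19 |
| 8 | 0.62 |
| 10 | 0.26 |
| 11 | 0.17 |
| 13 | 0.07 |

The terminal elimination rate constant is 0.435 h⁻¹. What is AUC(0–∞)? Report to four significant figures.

AUC = 66.18 µg/mL·h

Trapezoidal AUC_0→13:
  [0→0.25]: (20.15+18.08)/2 × 0.25 = 4.77875
  [0.25→6.25]: (18.08+1.33)/2 × 6 = 58.23
  [6.25→6.5]: (1.33+1.19)/2 × 0.25 = 0.315
  [6.5→8]: (1.19+0.62)/2 × 1.5 = 1.3575
  [8→10]: (0.62+0.26)/2 × 2 = 0.88
  [10→11]: (0.26+0.17)/2 × 1 = 0.215
  [11→13]: (0.17+0.07)/2 × 2 = 0.24
  Sum = 66.01625 µg/mL·h
Extrapolated tail: C_last / k_e = 0.07 / 0.435 = 0.161
AUC_0→∞ = 66.01625 + 0.161 = 66.17725 µg/mL·h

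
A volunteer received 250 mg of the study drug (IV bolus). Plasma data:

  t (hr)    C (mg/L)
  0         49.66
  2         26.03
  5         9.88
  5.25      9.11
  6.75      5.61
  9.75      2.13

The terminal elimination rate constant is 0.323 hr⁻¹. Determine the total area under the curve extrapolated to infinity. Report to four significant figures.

AUC = 161.2 mg/L·hr

Trapezoidal AUC_0→9.75:
  [0→2]: (49.66+26.03)/2 × 2 = 75.69
  [2→5]: (26.03+9.88)/2 × 3 = 53.865
  [5→5.25]: (9.88+9.11)/2 × 0.25 = 2.37375
  [5.25→6.75]: (9.11+5.61)/2 × 1.5 = 11.04
  [6.75→9.75]: (5.61+2.13)/2 × 3 = 11.61
  Sum = 154.57875 mg/L·hr
Extrapolated tail: C_last / k_e = 2.13 / 0.323 = 6.594
AUC_0→∞ = 154.57875 + 6.594 = 161.17275 mg/L·hr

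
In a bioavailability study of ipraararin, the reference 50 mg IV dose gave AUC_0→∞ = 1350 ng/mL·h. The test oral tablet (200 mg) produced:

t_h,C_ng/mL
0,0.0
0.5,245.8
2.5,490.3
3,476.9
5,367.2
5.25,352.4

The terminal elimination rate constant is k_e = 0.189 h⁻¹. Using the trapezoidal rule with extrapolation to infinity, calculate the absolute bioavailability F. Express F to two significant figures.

Trapezoidal AUC_0→5.25 (oral tablet):
  [0→0.5]: (0.0+245.8)/2 × 0.5 = 61.45
  [0.5→2.5]: (245.8+490.3)/2 × 2 = 736.1
  [2.5→3]: (490.3+476.9)/2 × 0.5 = 241.8
  [3→5]: (476.9+367.2)/2 × 2 = 844.1
  [5→5.25]: (367.2+352.4)/2 × 0.25 = 89.95
  Sum = 1973.4 ng/mL·h
Tail: C_last/k_e = 352.4/0.189 = 1864.550
AUC_0→∞ (oral tablet) = 1973.4 + 1864.550 = 3837.95 ng/mL·h
F = (AUC_ev/D_ev)/(AUC_iv/D_iv) = (3837.95/200)/(1350/50) = 19.18975/27 = 0.7107

F = 0.71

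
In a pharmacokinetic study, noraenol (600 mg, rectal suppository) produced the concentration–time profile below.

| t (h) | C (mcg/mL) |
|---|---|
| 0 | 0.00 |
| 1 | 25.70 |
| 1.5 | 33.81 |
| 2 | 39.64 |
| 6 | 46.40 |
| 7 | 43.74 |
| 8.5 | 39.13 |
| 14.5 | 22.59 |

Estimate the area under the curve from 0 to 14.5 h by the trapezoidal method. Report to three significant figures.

AUC = 511 mcg/mL·h

Trapezoidal AUC_0→14.5:
  [0→1]: (0.00+25.70)/2 × 1 = 12.85
  [1→1.5]: (25.70+33.81)/2 × 0.5 = 14.8775
  [1.5→2]: (33.81+39.64)/2 × 0.5 = 18.3625
  [2→6]: (39.64+46.40)/2 × 4 = 172.08
  [6→7]: (46.40+43.74)/2 × 1 = 45.07
  [7→8.5]: (43.74+39.13)/2 × 1.5 = 62.1525
  [8.5→14.5]: (39.13+22.59)/2 × 6 = 185.16
  Sum = 510.5525 mcg/mL·h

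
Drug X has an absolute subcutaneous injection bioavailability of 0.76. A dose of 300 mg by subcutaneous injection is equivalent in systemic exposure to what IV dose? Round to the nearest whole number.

Systemic exposure from an extravascular dose = F × D_ev, so the equivalent IV dose is F × D_ev.
D_iv = F × D_ev = 0.76 × 300 = 228 mg

D_iv = 228 mg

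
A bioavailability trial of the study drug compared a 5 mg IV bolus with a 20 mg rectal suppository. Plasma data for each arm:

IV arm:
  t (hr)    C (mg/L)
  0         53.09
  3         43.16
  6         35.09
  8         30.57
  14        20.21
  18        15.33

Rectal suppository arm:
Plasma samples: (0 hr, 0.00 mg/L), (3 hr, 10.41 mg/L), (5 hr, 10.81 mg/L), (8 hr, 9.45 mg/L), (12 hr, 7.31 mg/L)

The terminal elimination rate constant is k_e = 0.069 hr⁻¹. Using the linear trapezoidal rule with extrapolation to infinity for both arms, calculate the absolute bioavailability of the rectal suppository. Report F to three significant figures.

Trapezoidal AUC_0→18 (IV):
  [0→3]: (53.09+43.16)/2 × 3 = 144.375
  [3→6]: (43.16+35.09)/2 × 3 = 117.375
  [6→8]: (35.09+30.57)/2 × 2 = 65.66
  [8→14]: (30.57+20.21)/2 × 6 = 152.34
  [14→18]: (20.21+15.33)/2 × 4 = 71.08
  Sum = 550.83 mg/L·hr
IV tail: 15.33/0.069 = 222.174; AUC_iv,0→∞ = 550.83 + 222.174 = 773.004 mg/L·hr
Trapezoidal AUC_0→12 (rectal suppository):
  [0→3]: (0.00+10.41)/2 × 3 = 15.615
  [3→5]: (10.41+10.81)/2 × 2 = 21.22
  [5→8]: (10.81+9.45)/2 × 3 = 30.39
  [8→12]: (9.45+7.31)/2 × 4 = 33.52
  Sum = 100.745 mg/L·hr
rectal suppository tail: 7.31/0.069 = 105.942; AUC_ev,0→∞ = 100.745 + 105.942 = 206.687 mg/L·hr
F = (AUC_ev/D_ev)/(AUC_iv/D_iv) = (206.687/20)/(773.004/5) = 10.33435/154.6008 = 0.0668

F = 0.0668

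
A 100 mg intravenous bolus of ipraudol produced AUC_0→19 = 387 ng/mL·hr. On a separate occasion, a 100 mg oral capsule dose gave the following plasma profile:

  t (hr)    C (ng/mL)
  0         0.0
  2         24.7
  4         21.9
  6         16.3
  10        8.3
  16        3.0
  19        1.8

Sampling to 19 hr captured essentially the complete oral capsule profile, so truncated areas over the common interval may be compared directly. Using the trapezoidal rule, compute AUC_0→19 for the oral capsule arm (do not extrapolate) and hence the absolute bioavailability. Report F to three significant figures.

Trapezoidal AUC_0→19 (oral capsule):
  [0→2]: (0.0+24.7)/2 × 2 = 24.7
  [2→4]: (24.7+21.9)/2 × 2 = 46.6
  [4→6]: (21.9+16.3)/2 × 2 = 38.2
  [6→10]: (16.3+8.3)/2 × 4 = 49.2
  [10→16]: (8.3+3.0)/2 × 6 = 33.9
  [16→19]: (3.0+1.8)/2 × 3 = 7.2
  Sum = 199.8 ng/mL·hr
F = (AUC_ev/D_ev)/(AUC_iv/D_iv) = (199.8/100)/(387/100) = 1.998/3.87 = 0.5163

F = 0.516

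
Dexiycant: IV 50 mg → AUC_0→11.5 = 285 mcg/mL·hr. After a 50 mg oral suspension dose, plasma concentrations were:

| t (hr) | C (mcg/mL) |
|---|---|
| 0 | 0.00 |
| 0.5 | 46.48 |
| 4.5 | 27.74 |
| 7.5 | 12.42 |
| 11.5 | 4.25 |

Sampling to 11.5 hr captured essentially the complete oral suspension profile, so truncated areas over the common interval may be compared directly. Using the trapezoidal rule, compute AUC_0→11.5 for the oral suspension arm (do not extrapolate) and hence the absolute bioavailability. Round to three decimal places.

F = 0.890

Trapezoidal AUC_0→11.5 (oral suspension):
  [0→0.5]: (0.00+46.48)/2 × 0.5 = 11.62
  [0.5→4.5]: (46.48+27.74)/2 × 4 = 148.44
  [4.5→7.5]: (27.74+12.42)/2 × 3 = 60.24
  [7.5→11.5]: (12.42+4.25)/2 × 4 = 33.34
  Sum = 253.64 mcg/mL·hr
F = (AUC_ev/D_ev)/(AUC_iv/D_iv) = (253.64/50)/(285/50) = 5.0728/5.7 = 0.8900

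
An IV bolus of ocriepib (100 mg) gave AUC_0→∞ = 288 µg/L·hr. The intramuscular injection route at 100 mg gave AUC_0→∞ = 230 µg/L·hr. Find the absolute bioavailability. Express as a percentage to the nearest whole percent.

F = 80%

F = (AUC_ev / D_ev) / (AUC_iv / D_iv)
  = (230/100) / (288/100)
  = 2.3 / 2.88 = 0.7986
  = 79.86%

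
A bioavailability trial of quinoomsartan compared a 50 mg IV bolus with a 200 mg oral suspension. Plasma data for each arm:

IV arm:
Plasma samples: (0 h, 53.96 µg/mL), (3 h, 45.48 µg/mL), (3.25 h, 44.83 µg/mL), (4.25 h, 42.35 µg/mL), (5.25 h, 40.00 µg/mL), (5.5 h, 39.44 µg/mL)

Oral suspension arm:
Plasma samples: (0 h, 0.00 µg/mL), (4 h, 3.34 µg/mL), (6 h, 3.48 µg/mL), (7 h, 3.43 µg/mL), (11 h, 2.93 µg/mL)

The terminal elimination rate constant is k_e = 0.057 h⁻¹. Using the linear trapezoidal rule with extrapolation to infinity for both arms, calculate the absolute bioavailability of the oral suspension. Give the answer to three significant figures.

F = 0.0214

Trapezoidal AUC_0→5.5 (IV):
  [0→3]: (53.96+45.48)/2 × 3 = 149.16
  [3→3.25]: (45.48+44.83)/2 × 0.25 = 11.28875
  [3.25→4.25]: (44.83+42.35)/2 × 1 = 43.59
  [4.25→5.25]: (42.35+40.00)/2 × 1 = 41.175
  [5.25→5.5]: (40.00+39.44)/2 × 0.25 = 9.93
  Sum = 255.14375 µg/mL·h
IV tail: 39.44/0.057 = 691.930; AUC_iv,0→∞ = 255.14375 + 691.930 = 947.07375 µg/mL·h
Trapezoidal AUC_0→11 (oral suspension):
  [0→4]: (0.00+3.34)/2 × 4 = 6.68
  [4→6]: (3.34+3.48)/2 × 2 = 6.82
  [6→7]: (3.48+3.43)/2 × 1 = 3.455
  [7→11]: (3.43+2.93)/2 × 4 = 12.72
  Sum = 29.675 µg/mL·h
oral suspension tail: 2.93/0.057 = 51.404; AUC_ev,0→∞ = 29.675 + 51.404 = 81.079 µg/mL·h
F = (AUC_ev/D_ev)/(AUC_iv/D_iv) = (81.079/200)/(947.07375/50) = 0.405395/18.941475 = 0.0214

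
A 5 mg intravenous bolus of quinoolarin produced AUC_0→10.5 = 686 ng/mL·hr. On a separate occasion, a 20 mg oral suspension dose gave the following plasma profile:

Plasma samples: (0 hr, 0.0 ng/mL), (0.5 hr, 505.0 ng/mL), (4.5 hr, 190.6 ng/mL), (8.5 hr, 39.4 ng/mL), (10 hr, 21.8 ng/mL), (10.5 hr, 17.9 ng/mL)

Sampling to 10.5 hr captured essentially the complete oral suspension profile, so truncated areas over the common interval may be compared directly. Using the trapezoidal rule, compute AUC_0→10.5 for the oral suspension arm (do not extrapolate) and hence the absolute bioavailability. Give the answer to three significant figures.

Trapezoidal AUC_0→10.5 (oral suspension):
  [0→0.5]: (0.0+505.0)/2 × 0.5 = 126.25
  [0.5→4.5]: (505.0+190.6)/2 × 4 = 1391.2
  [4.5→8.5]: (190.6+39.4)/2 × 4 = 460.0
  [8.5→10]: (39.4+21.8)/2 × 1.5 = 45.9
  [10→10.5]: (21.8+17.9)/2 × 0.5 = 9.925
  Sum = 2033.275 ng/mL·hr
F = (AUC_ev/D_ev)/(AUC_iv/D_iv) = (2033.275/20)/(686/5) = 101.66375/137.2 = 0.7410

F = 0.741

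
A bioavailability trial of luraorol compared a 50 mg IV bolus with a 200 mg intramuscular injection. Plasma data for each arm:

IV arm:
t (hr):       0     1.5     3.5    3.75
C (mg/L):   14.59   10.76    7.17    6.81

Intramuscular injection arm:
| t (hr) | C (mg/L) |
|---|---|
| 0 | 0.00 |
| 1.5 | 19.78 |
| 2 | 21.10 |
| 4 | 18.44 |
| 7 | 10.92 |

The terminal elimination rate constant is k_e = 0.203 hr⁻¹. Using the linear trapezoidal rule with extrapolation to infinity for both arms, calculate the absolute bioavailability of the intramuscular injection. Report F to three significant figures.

Trapezoidal AUC_0→3.75 (IV):
  [0→1.5]: (14.59+10.76)/2 × 1.5 = 19.0125
  [1.5→3.5]: (10.76+7.17)/2 × 2 = 17.93
  [3.5→3.75]: (7.17+6.81)/2 × 0.25 = 1.7475
  Sum = 38.69 mg/L·hr
IV tail: 6.81/0.203 = 33.547; AUC_iv,0→∞ = 38.69 + 33.547 = 72.237 mg/L·hr
Trapezoidal AUC_0→7 (intramuscular injection):
  [0→1.5]: (0.00+19.78)/2 × 1.5 = 14.835
  [1.5→2]: (19.78+21.10)/2 × 0.5 = 10.22
  [2→4]: (21.10+18.44)/2 × 2 = 39.54
  [4→7]: (18.44+10.92)/2 × 3 = 44.04
  Sum = 108.635 mg/L·hr
intramuscular injection tail: 10.92/0.203 = 53.793; AUC_ev,0→∞ = 108.635 + 53.793 = 162.428 mg/L·hr
F = (AUC_ev/D_ev)/(AUC_iv/D_iv) = (162.428/200)/(72.237/50) = 0.81214/1.44474 = 0.5621

F = 0.562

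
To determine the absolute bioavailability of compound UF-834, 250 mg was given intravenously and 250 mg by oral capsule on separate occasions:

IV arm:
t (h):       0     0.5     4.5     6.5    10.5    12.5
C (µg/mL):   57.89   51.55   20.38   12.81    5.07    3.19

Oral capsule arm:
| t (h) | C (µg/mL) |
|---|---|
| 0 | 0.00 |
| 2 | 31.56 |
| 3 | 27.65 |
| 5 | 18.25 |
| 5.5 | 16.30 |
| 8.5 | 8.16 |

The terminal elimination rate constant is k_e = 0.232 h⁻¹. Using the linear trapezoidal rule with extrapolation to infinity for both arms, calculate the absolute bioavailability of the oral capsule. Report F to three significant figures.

Trapezoidal AUC_0→12.5 (IV):
  [0→0.5]: (57.89+51.55)/2 × 0.5 = 27.36
  [0.5→4.5]: (51.55+20.38)/2 × 4 = 143.86
  [4.5→6.5]: (20.38+12.81)/2 × 2 = 33.19
  [6.5→10.5]: (12.81+5.07)/2 × 4 = 35.76
  [10.5→12.5]: (5.07+3.19)/2 × 2 = 8.26
  Sum = 248.43 µg/mL·h
IV tail: 3.19/0.232 = 13.750; AUC_iv,0→∞ = 248.43 + 13.750 = 262.18 µg/mL·h
Trapezoidal AUC_0→8.5 (oral capsule):
  [0→2]: (0.00+31.56)/2 × 2 = 31.56
  [2→3]: (31.56+27.65)/2 × 1 = 29.605
  [3→5]: (27.65+18.25)/2 × 2 = 45.9
  [5→5.5]: (18.25+16.30)/2 × 0.5 = 8.6375
  [5.5→8.5]: (16.30+8.16)/2 × 3 = 36.69
  Sum = 152.3925 µg/mL·h
oral capsule tail: 8.16/0.232 = 35.172; AUC_ev,0→∞ = 152.3925 + 35.172 = 187.5645 µg/mL·h
F = (AUC_ev/D_ev)/(AUC_iv/D_iv) = (187.5645/250)/(262.18/250) = 0.750258/1.04872 = 0.7154

F = 0.715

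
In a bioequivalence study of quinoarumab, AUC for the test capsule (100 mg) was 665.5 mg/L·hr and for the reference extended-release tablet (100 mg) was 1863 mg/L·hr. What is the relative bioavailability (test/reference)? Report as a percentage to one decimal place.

F_rel = (AUC_test/D_test) / (AUC_ref/D_ref)
      = (665.5/100) / (1863/100)
      = 6.655 / 18.63 = 0.3572 = 35.72%

F_rel = 35.7%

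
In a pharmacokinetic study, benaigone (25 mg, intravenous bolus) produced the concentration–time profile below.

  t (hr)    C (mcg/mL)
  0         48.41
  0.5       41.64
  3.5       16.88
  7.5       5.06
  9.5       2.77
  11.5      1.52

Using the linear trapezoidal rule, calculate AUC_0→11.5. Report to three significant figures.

AUC = 166 mcg/mL·hr

Trapezoidal AUC_0→11.5:
  [0→0.5]: (48.41+41.64)/2 × 0.5 = 22.5125
  [0.5→3.5]: (41.64+16.88)/2 × 3 = 87.78
  [3.5→7.5]: (16.88+5.06)/2 × 4 = 43.88
  [7.5→9.5]: (5.06+2.77)/2 × 2 = 7.83
  [9.5→11.5]: (2.77+1.52)/2 × 2 = 4.29
  Sum = 166.2925 mcg/mL·hr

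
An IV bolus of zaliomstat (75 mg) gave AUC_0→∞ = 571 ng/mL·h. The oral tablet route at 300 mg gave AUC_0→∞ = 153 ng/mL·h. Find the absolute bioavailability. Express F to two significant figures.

F = (AUC_ev / D_ev) / (AUC_iv / D_iv)
  = (153/300) / (571/75)
  = 0.51 / 7.61333 = 0.0670

F = 0.067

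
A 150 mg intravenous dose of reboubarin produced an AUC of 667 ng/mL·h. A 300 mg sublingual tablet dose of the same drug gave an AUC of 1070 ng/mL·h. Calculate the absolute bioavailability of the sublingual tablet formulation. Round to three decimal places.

F = (AUC_ev / D_ev) / (AUC_iv / D_iv)
  = (1070/300) / (667/150)
  = 3.56667 / 4.44667 = 0.8021

F = 0.802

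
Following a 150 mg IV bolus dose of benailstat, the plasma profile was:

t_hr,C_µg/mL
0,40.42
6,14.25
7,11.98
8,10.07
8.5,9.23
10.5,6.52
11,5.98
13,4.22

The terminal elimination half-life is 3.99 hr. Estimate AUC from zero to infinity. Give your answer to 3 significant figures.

AUC = 246 µg/mL·hr

Trapezoidal AUC_0→13:
  [0→6]: (40.42+14.25)/2 × 6 = 164.01
  [6→7]: (14.25+11.98)/2 × 1 = 13.115
  [7→8]: (11.98+10.07)/2 × 1 = 11.025
  [8→8.5]: (10.07+9.23)/2 × 0.5 = 4.825
  [8.5→10.5]: (9.23+6.52)/2 × 2 = 15.75
  [10.5→11]: (6.52+5.98)/2 × 0.5 = 3.125
  [11→13]: (5.98+4.22)/2 × 2 = 10.2
  Sum = 222.05 µg/mL·hr
k_e = ln2 / t½ = 0.693147 / 3.99 = 0.1737 hr^-1
Extrapolated tail: C_last / k_e = 4.22 / 0.1737 = 24.295
AUC_0→∞ = 222.05 + 24.295 = 246.345 µg/mL·hr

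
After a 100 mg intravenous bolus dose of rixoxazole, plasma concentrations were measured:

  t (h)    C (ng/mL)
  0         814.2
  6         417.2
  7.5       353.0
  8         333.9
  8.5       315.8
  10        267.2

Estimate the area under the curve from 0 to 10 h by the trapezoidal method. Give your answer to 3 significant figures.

AUC = 5040 ng/mL·h

Trapezoidal AUC_0→10:
  [0→6]: (814.2+417.2)/2 × 6 = 3694.2
  [6→7.5]: (417.2+353.0)/2 × 1.5 = 577.65
  [7.5→8]: (353.0+333.9)/2 × 0.5 = 171.725
  [8→8.5]: (333.9+315.8)/2 × 0.5 = 162.425
  [8.5→10]: (315.8+267.2)/2 × 1.5 = 437.25
  Sum = 5043.25 ng/mL·h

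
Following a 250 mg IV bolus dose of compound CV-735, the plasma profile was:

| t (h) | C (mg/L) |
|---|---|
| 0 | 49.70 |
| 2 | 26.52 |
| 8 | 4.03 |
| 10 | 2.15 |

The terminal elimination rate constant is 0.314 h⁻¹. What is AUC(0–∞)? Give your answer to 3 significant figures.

Trapezoidal AUC_0→10:
  [0→2]: (49.70+26.52)/2 × 2 = 76.22
  [2→8]: (26.52+4.03)/2 × 6 = 91.65
  [8→10]: (4.03+2.15)/2 × 2 = 6.18
  Sum = 174.05 mg/L·h
Extrapolated tail: C_last / k_e = 2.15 / 0.314 = 6.847
AUC_0→∞ = 174.05 + 6.847 = 180.897 mg/L·h

AUC = 181 mg/L·h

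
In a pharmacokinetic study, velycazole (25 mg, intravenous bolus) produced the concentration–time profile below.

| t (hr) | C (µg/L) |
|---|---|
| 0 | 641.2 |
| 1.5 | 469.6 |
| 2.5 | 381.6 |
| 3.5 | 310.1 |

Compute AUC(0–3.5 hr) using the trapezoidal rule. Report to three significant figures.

Trapezoidal AUC_0→3.5:
  [0→1.5]: (641.2+469.6)/2 × 1.5 = 833.1
  [1.5→2.5]: (469.6+381.6)/2 × 1 = 425.6
  [2.5→3.5]: (381.6+310.1)/2 × 1 = 345.85
  Sum = 1604.55 µg/L·hr

AUC = 1600 µg/L·hr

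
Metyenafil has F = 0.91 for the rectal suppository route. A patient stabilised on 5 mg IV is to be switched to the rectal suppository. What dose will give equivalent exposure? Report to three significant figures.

For equal systemic exposure: F × D_ev = D_iv
D_ev = D_iv / F = 5 / 0.91 = 5.49451 mg

D_rectal = 5.49 mg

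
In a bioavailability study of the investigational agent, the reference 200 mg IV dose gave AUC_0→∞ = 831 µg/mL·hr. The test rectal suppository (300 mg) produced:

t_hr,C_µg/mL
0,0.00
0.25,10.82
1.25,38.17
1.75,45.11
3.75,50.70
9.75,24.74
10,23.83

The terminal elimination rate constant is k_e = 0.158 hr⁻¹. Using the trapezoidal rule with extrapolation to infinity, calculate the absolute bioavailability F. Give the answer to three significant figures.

F = 0.422

Trapezoidal AUC_0→10 (rectal suppository):
  [0→0.25]: (0.00+10.82)/2 × 0.25 = 1.3525
  [0.25→1.25]: (10.82+38.17)/2 × 1 = 24.495
  [1.25→1.75]: (38.17+45.11)/2 × 0.5 = 20.82
  [1.75→3.75]: (45.11+50.70)/2 × 2 = 95.81
  [3.75→9.75]: (50.70+24.74)/2 × 6 = 226.32
  [9.75→10]: (24.74+23.83)/2 × 0.25 = 6.07125
  Sum = 374.86875 µg/mL·hr
Tail: C_last/k_e = 23.83/0.158 = 150.823
AUC_0→∞ (rectal suppository) = 374.86875 + 150.823 = 525.69175 µg/mL·hr
F = (AUC_ev/D_ev)/(AUC_iv/D_iv) = (525.69175/300)/(831/200) = 1.75231/4.155 = 0.4217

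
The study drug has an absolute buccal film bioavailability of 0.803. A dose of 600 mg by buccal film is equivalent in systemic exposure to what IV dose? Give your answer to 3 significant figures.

Systemic exposure from an extravascular dose = F × D_ev, so the equivalent IV dose is F × D_ev.
D_iv = F × D_ev = 0.803 × 600 = 481.8 mg

D_iv = 482 mg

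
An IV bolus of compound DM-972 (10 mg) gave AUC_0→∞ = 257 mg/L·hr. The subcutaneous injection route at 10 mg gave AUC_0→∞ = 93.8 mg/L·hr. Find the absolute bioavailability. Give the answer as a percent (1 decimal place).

F = 36.5%

F = (AUC_ev / D_ev) / (AUC_iv / D_iv)
  = (93.8/10) / (257/10)
  = 9.38 / 25.7 = 0.3650
  = 36.50%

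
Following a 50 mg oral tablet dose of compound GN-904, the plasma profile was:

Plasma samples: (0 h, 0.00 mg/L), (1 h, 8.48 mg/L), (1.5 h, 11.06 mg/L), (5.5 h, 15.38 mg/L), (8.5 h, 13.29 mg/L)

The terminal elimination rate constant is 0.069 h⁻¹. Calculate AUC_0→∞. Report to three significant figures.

AUC = 298 mg/L·h

Trapezoidal AUC_0→8.5:
  [0→1]: (0.00+8.48)/2 × 1 = 4.24
  [1→1.5]: (8.48+11.06)/2 × 0.5 = 4.885
  [1.5→5.5]: (11.06+15.38)/2 × 4 = 52.88
  [5.5→8.5]: (15.38+13.29)/2 × 3 = 43.005
  Sum = 105.01 mg/L·h
Extrapolated tail: C_last / k_e = 13.29 / 0.069 = 192.609
AUC_0→∞ = 105.01 + 192.609 = 297.619 mg/L·h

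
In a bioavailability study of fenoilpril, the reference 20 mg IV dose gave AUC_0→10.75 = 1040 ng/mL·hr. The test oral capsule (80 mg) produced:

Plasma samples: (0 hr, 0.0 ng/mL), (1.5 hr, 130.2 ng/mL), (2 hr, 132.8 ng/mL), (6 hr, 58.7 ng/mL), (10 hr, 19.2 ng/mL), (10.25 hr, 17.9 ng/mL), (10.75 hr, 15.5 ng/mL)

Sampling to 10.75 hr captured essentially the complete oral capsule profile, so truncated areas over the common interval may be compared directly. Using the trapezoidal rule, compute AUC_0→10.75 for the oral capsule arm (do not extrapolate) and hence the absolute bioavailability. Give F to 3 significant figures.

Trapezoidal AUC_0→10.75 (oral capsule):
  [0→1.5]: (0.0+130.2)/2 × 1.5 = 97.65
  [1.5→2]: (130.2+132.8)/2 × 0.5 = 65.75
  [2→6]: (132.8+58.7)/2 × 4 = 383.0
  [6→10]: (58.7+19.2)/2 × 4 = 155.8
  [10→10.25]: (19.2+17.9)/2 × 0.25 = 4.6375
  [10.25→10.75]: (17.9+15.5)/2 × 0.5 = 8.35
  Sum = 715.1875 ng/mL·hr
F = (AUC_ev/D_ev)/(AUC_iv/D_iv) = (715.1875/80)/(1040/20) = 8.93984/52 = 0.1719

F = 0.172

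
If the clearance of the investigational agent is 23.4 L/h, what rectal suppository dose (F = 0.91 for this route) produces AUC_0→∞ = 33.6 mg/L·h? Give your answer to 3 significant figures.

Dose = CL × AUC_0→∞ / F
     = 23.4 × 33.6 / 0.91 = 864 mg

Dose = 864 mg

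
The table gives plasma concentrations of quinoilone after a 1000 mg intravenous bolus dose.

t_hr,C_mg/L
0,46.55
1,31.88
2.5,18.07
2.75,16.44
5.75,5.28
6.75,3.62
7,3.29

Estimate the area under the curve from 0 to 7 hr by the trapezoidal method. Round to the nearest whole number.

Trapezoidal AUC_0→7:
  [0→1]: (46.55+31.88)/2 × 1 = 39.215
  [1→2.5]: (31.88+18.07)/2 × 1.5 = 37.4625
  [2.5→2.75]: (18.07+16.44)/2 × 0.25 = 4.31375
  [2.75→5.75]: (16.44+5.28)/2 × 3 = 32.58
  [5.75→6.75]: (5.28+3.62)/2 × 1 = 4.45
  [6.75→7]: (3.62+3.29)/2 × 0.25 = 0.86375
  Sum = 118.885 mg/L·hr

AUC = 119 mg/L·hr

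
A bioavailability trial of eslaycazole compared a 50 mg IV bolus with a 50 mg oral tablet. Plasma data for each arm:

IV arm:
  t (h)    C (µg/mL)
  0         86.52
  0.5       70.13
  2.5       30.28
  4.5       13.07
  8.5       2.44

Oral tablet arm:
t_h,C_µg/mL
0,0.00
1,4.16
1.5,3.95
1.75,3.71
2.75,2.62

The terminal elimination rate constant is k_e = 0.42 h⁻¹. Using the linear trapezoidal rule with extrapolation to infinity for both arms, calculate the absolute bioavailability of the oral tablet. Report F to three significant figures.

F = 0.0658

Trapezoidal AUC_0→8.5 (IV):
  [0→0.5]: (86.52+70.13)/2 × 0.5 = 39.1625
  [0.5→2.5]: (70.13+30.28)/2 × 2 = 100.41
  [2.5→4.5]: (30.28+13.07)/2 × 2 = 43.35
  [4.5→8.5]: (13.07+2.44)/2 × 4 = 31.02
  Sum = 213.9425 µg/mL·h
IV tail: 2.44/0.42 = 5.810; AUC_iv,0→∞ = 213.9425 + 5.810 = 219.7525 µg/mL·h
Trapezoidal AUC_0→2.75 (oral tablet):
  [0→1]: (0.00+4.16)/2 × 1 = 2.08
  [1→1.5]: (4.16+3.95)/2 × 0.5 = 2.0275
  [1.5→1.75]: (3.95+3.71)/2 × 0.25 = 0.9575
  [1.75→2.75]: (3.71+2.62)/2 × 1 = 3.165
  Sum = 8.23 µg/mL·h
oral tablet tail: 2.62/0.42 = 6.238; AUC_ev,0→∞ = 8.23 + 6.238 = 14.468 µg/mL·h
F = (AUC_ev/D_ev)/(AUC_iv/D_iv) = (14.468/50)/(219.7525/50) = 0.28936/4.39505 = 0.0658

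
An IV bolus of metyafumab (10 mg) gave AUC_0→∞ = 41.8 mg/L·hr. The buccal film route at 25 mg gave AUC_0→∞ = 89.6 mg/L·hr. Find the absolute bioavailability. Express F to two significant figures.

F = (AUC_ev / D_ev) / (AUC_iv / D_iv)
  = (89.6/25) / (41.8/10)
  = 3.584 / 4.18 = 0.8574

F = 0.86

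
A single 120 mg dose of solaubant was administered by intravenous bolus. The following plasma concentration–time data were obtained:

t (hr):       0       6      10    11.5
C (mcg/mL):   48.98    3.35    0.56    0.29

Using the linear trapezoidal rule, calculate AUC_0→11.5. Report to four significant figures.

AUC = 165.4 mcg/mL·hr

Trapezoidal AUC_0→11.5:
  [0→6]: (48.98+3.35)/2 × 6 = 156.99
  [6→10]: (3.35+0.56)/2 × 4 = 7.82
  [10→11.5]: (0.56+0.29)/2 × 1.5 = 0.6375
  Sum = 165.4475 mcg/mL·hr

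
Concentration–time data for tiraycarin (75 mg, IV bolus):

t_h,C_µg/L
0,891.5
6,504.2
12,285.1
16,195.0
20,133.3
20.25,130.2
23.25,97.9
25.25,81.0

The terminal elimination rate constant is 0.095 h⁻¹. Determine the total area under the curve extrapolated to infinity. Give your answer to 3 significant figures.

Trapezoidal AUC_0→25.25:
  [0→6]: (891.5+504.2)/2 × 6 = 4187.1
  [6→12]: (504.2+285.1)/2 × 6 = 2367.9
  [12→16]: (285.1+195.0)/2 × 4 = 960.2
  [16→20]: (195.0+133.3)/2 × 4 = 656.6
  [20→20.25]: (133.3+130.2)/2 × 0.25 = 32.9375
  [20.25→23.25]: (130.2+97.9)/2 × 3 = 342.15
  [23.25→25.25]: (97.9+81.0)/2 × 2 = 178.9
  Sum = 8725.7875 µg/L·h
Extrapolated tail: C_last / k_e = 81.0 / 0.095 = 852.632
AUC_0→∞ = 8725.7875 + 852.632 = 9578.4195 µg/L·h

AUC = 9580 µg/L·h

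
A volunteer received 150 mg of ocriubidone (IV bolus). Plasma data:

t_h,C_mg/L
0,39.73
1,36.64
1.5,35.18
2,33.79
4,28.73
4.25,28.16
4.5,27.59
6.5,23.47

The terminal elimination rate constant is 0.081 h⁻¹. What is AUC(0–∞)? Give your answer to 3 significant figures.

AUC = 491 mg/L·h

Trapezoidal AUC_0→6.5:
  [0→1]: (39.73+36.64)/2 × 1 = 38.185
  [1→1.5]: (36.64+35.18)/2 × 0.5 = 17.955
  [1.5→2]: (35.18+33.79)/2 × 0.5 = 17.2425
  [2→4]: (33.79+28.73)/2 × 2 = 62.52
  [4→4.25]: (28.73+28.16)/2 × 0.25 = 7.11125
  [4.25→4.5]: (28.16+27.59)/2 × 0.25 = 6.96875
  [4.5→6.5]: (27.59+23.47)/2 × 2 = 51.06
  Sum = 201.0425 mg/L·h
Extrapolated tail: C_last / k_e = 23.47 / 0.081 = 289.753
AUC_0→∞ = 201.0425 + 289.753 = 490.7955 mg/L·h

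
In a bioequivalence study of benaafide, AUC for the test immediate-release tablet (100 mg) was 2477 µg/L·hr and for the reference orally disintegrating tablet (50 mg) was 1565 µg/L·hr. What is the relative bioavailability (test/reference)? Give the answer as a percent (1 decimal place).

F_rel = (AUC_test/D_test) / (AUC_ref/D_ref)
      = (2477/100) / (1565/50)
      = 24.77 / 31.3 = 0.7914 = 79.14%

F_rel = 79.1%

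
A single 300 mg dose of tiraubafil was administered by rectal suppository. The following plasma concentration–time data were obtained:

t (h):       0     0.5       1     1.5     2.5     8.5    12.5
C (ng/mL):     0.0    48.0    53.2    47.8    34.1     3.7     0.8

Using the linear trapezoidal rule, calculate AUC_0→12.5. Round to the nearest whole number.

Trapezoidal AUC_0→12.5:
  [0→0.5]: (0.0+48.0)/2 × 0.5 = 12.0
  [0.5→1]: (48.0+53.2)/2 × 0.5 = 25.3
  [1→1.5]: (53.2+47.8)/2 × 0.5 = 25.25
  [1.5→2.5]: (47.8+34.1)/2 × 1 = 40.95
  [2.5→8.5]: (34.1+3.7)/2 × 6 = 113.4
  [8.5→12.5]: (3.7+0.8)/2 × 4 = 9.0
  Sum = 225.9 ng/mL·h

AUC = 226 ng/mL·h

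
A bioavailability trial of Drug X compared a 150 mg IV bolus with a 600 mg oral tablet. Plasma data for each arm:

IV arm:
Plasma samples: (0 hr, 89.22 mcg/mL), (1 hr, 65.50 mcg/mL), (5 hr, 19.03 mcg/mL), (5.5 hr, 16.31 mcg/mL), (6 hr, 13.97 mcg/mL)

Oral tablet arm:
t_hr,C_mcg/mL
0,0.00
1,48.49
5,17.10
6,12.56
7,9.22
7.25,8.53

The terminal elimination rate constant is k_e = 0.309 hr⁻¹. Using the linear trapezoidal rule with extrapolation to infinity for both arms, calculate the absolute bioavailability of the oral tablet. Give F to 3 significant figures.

F = 0.171

Trapezoidal AUC_0→6 (IV):
  [0→1]: (89.22+65.50)/2 × 1 = 77.36
  [1→5]: (65.50+19.03)/2 × 4 = 169.06
  [5→5.5]: (19.03+16.31)/2 × 0.5 = 8.835
  [5.5→6]: (16.31+13.97)/2 × 0.5 = 7.57
  Sum = 262.825 mcg/mL·hr
IV tail: 13.97/0.309 = 45.210; AUC_iv,0→∞ = 262.825 + 45.210 = 308.035 mcg/mL·hr
Trapezoidal AUC_0→7.25 (oral tablet):
  [0→1]: (0.00+48.49)/2 × 1 = 24.245
  [1→5]: (48.49+17.10)/2 × 4 = 131.18
  [5→6]: (17.10+12.56)/2 × 1 = 14.83
  [6→7]: (12.56+9.22)/2 × 1 = 10.89
  [7→7.25]: (9.22+8.53)/2 × 0.25 = 2.21875
  Sum = 183.36375 mcg/mL·hr
oral tablet tail: 8.53/0.309 = 27.605; AUC_ev,0→∞ = 183.36375 + 27.605 = 210.96875 mcg/mL·hr
F = (AUC_ev/D_ev)/(AUC_iv/D_iv) = (210.96875/600)/(308.035/150) = 0.351615/2.05357 = 0.1712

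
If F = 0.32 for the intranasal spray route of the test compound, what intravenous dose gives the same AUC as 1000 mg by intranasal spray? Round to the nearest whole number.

Systemic exposure from an extravascular dose = F × D_ev, so the equivalent IV dose is F × D_ev.
D_iv = F × D_ev = 0.32 × 1000 = 320 mg

D_iv = 320 mg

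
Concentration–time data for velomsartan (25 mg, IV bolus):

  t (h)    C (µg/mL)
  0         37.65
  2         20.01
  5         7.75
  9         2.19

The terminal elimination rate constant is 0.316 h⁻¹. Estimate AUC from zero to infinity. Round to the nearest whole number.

AUC = 126 µg/mL·h

Trapezoidal AUC_0→9:
  [0→2]: (37.65+20.01)/2 × 2 = 57.66
  [2→5]: (20.01+7.75)/2 × 3 = 41.64
  [5→9]: (7.75+2.19)/2 × 4 = 19.88
  Sum = 119.18 µg/mL·h
Extrapolated tail: C_last / k_e = 2.19 / 0.316 = 6.930
AUC_0→∞ = 119.18 + 6.930 = 126.11 µg/mL·h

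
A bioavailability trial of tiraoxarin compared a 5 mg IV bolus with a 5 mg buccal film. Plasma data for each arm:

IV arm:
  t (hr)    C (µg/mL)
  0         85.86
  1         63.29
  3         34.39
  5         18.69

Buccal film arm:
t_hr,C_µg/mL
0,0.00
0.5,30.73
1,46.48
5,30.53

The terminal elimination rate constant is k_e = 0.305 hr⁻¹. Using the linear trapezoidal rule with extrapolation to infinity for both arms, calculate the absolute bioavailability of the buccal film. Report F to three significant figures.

Trapezoidal AUC_0→5 (IV):
  [0→1]: (85.86+63.29)/2 × 1 = 74.575
  [1→3]: (63.29+34.39)/2 × 2 = 97.68
  [3→5]: (34.39+18.69)/2 × 2 = 53.08
  Sum = 225.335 µg/mL·hr
IV tail: 18.69/0.305 = 61.279; AUC_iv,0→∞ = 225.335 + 61.279 = 286.614 µg/mL·hr
Trapezoidal AUC_0→5 (buccal film):
  [0→0.5]: (0.00+30.73)/2 × 0.5 = 7.6825
  [0.5→1]: (30.73+46.48)/2 × 0.5 = 19.3025
  [1→5]: (46.48+30.53)/2 × 4 = 154.02
  Sum = 181.005 µg/mL·hr
buccal film tail: 30.53/0.305 = 100.098; AUC_ev,0→∞ = 181.005 + 100.098 = 281.103 µg/mL·hr
F = (AUC_ev/D_ev)/(AUC_iv/D_iv) = (281.103/5)/(286.614/5) = 56.2206/57.3228 = 0.9808

F = 0.981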